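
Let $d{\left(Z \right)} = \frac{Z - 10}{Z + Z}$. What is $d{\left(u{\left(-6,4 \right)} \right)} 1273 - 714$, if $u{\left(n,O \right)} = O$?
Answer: $- \frac{6675}{4} \approx -1668.8$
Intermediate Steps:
$d{\left(Z \right)} = \frac{-10 + Z}{2 Z}$
$d{\left(u{\left(-6,4 \right)} \right)} 1273 - 714 = \frac{-10 + 4}{2 \cdot 4} \cdot 1273 - 714 = \frac{1}{2} \cdot \frac{1}{4} \left(-6\right) 1273 - 714 = \left(- \frac{3}{4}\right) 1273 - 714 = - \frac{3819}{4} - 714 = - \frac{6675}{4}$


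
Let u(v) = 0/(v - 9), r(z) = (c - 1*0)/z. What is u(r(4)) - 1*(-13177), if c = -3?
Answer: 13177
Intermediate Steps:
r(z) = -3/z (r(z) = (-3 - 1*0)/z = (-3 + 0)/z = -3/z)
u(v) = 0 (u(v) = 0/(-9 + v) = 0)
u(r(4)) - 1*(-13177) = 0 - 1*(-13177) = 0 + 13177 = 13177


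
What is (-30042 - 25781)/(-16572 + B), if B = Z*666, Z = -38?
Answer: 55823/41880 ≈ 1.3329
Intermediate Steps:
B = -25308 (B = -38*666 = -25308)
(-30042 - 25781)/(-16572 + B) = (-30042 - 25781)/(-16572 - 25308) = -55823/(-41880) = -55823*(-1/41880) = 55823/41880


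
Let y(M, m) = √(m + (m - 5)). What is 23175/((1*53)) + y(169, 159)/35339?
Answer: 23175/53 + √313/35339 ≈ 437.26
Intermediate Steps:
y(M, m) = √(-5 + 2*m) (y(M, m) = √(m + (-5 + m)) = √(-5 + 2*m))
23175/((1*53)) + y(169, 159)/35339 = 23175/((1*53)) + √(-5 + 2*159)/35339 = 23175/53 + √(-5 + 318)*(1/35339) = 23175*(1/53) + √313*(1/35339) = 23175/53 + √313/35339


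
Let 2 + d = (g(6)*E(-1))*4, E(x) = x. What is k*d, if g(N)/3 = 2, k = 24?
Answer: -624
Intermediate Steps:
g(N) = 6 (g(N) = 3*2 = 6)
d = -26 (d = -2 + (6*(-1))*4 = -2 - 6*4 = -2 - 24 = -26)
k*d = 24*(-26) = -624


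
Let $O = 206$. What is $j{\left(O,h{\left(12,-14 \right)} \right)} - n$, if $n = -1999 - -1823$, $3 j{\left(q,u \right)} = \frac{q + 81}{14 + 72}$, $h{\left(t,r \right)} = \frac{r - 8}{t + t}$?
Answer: $\frac{45695}{258} \approx 177.11$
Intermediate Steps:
$h{\left(t,r \right)} = \frac{-8 + r}{2 t}$
$j{\left(q,u \right)} = \frac{27}{86} + \frac{q}{258}$ ($j{\left(q,u \right)} = \frac{\left(q + 81\right) \frac{1}{14 + 72}}{3} = \frac{\left(81 + q\right) \frac{1}{86}}{3} = \frac{\frac{81}{86} + \frac{q}{86}}{3} = \frac{27}{86} + \frac{q}{258}$)
$n = -176$ ($n = -1999 + 1823 = -176$)
$j{\left(O,h{\left(12,-14 \right)} \right)} - n = \left(\frac{27}{86} + \frac{1}{258} \cdot 206\right) - -176 = \left(\frac{27}{86} + \frac{103}{129}\right) + 176 = \frac{287}{258} + 176 = \frac{45695}{258}$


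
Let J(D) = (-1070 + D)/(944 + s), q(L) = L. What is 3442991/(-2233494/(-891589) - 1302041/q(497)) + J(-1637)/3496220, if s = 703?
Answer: -8785153012659400088109137/6678304849000866348540 ≈ -1315.5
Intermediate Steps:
J(D) = -1070/1647 + D/1647 (J(D) = (-1070 + D)/(944 + 703) = (-1070 + D)/1647 = (-1070 + D)*(1/1647) = -1070/1647 + D/1647)
3442991/(-2233494/(-891589) - 1302041/q(497)) + J(-1637)/3496220 = 3442991/(-2233494/(-891589) - 1302041/497) + (-1070/1647 + (1/1647)*(-1637))/3496220 = 3442991/(-2233494*(-1/891589) - 1302041*1/497) + (-1070/1647 - 1637/1647)*(1/3496220) = 3442991/(2233494/891589 - 1302041/497) - 2707/1647*1/3496220 = 3442991/(-1159775386631/443119733) - 2707/5758274340 = 3442991*(-443119733/1159775386631) - 2707/5758274340 = -1525657252641403/1159775386631 - 2707/5758274340 = -8785153012659400088109137/6678304849000866348540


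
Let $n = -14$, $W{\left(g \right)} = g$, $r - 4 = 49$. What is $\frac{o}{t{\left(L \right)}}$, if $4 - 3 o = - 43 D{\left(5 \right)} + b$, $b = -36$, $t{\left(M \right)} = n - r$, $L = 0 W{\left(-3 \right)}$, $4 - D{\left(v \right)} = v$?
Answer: $\frac{1}{67} \approx 0.014925$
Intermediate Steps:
$r = 53$ ($r = 4 + 49 = 53$)
$D{\left(v \right)} = 4 - v$
$L = 0$ ($L = 0 \left(-3\right) = 0$)
$t{\left(M \right)} = -67$ ($t{\left(M \right)} = -14 - 53 = -67$)
$o = -1$ ($o = \frac{4}{3} - \frac{- 43 \left(4 - 5\right) - 36}{3} = \frac{4}{3} - \frac{\left(-43\right) \left(-1\right) - 36}{3} = \frac{4}{3} - \frac{43 - 36}{3} = \frac{4}{3} - \frac{7}{3} = -1$)
$\frac{o}{t{\left(L \right)}} = - \frac{1}{-67} = \left(-1\right) \left(- \frac{1}{67}\right) = \frac{1}{67}$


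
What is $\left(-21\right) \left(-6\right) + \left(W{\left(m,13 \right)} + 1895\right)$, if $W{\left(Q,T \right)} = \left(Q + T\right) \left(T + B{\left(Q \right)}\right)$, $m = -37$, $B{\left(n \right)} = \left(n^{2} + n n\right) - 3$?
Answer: $-63931$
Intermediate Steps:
$B{\left(n \right)} = -3 + 2 n^{2}$ ($B{\left(n \right)} = \left(n^{2} + n^{2}\right) - 3 = 2 n^{2} - 3 = -3 + 2 n^{2}$)
$W{\left(Q,T \right)} = \left(Q + T\right) \left(-3 + T + 2 Q^{2}\right)$ ($W{\left(Q,T \right)} = \left(Q + T\right) \left(T + \left(-3 + 2 Q^{2}\right)\right) = \left(Q + T\right) \left(-3 + T + 2 Q^{2}\right)$)
$\left(-21\right) \left(-6\right) + \left(W{\left(m,13 \right)} + 1895\right) = \left(-21\right) \left(-6\right) + \left(\left(13^{2} - 481 - 37 \left(-3 + 2 \left(-37\right)^{2}\right) + 13 \left(-3 + 2 \left(-37\right)^{2}\right)\right) + 1895\right) = 126 + \left(\left(169 - 481 - 37 \left(-3 + 2 \cdot 1369\right) + 13 \left(-3 + 2 \cdot 1369\right)\right) + 1895\right) = 126 + \left(\left(169 - 481 - 37 \left(-3 + 2738\right) + 13 \left(-3 + 2738\right)\right) + 1895\right) = 126 + \left(\left(169 - 481 - 101195 + 13 \cdot 2735\right) + 1895\right) = 126 + \left(\left(169 - 481 - 101195 + 35555\right) + 1895\right) = 126 + \left(-65952 + 1895\right) = 126 - 64057 = -63931$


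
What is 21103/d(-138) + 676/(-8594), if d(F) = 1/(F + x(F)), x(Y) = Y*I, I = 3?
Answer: -50055134570/4297 ≈ -1.1649e+7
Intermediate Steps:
x(Y) = 3*Y (x(Y) = Y*3 = 3*Y)
d(F) = 1/(4*F) (d(F) = 1/(F + 3*F) = 1/(4*F))
21103/d(-138) + 676/(-8594) = 21103/(((¼)/(-138))) + 676/(-8594) = 21103/(((¼)*(-1/138))) + 676*(-1/8594) = 21103/(-1/552) - 338/4297 = 21103*(-552) - 338/4297 = -11648856 - 338/4297 = -50055134570/4297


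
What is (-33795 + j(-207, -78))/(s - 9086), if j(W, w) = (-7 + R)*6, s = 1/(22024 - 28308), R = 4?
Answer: 212480892/57096425 ≈ 3.7214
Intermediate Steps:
s = -1/6284 (s = 1/(-6284) = -1/6284 ≈ -0.00015913)
j(W, w) = -18 (j(W, w) = (-7 + 4)*6 = -3*6 = -18)
(-33795 + j(-207, -78))/(s - 9086) = (-33795 - 18)/(-1/6284 - 9086) = -33813/(-57096425/6284) = -33813*(-6284/57096425) = 212480892/57096425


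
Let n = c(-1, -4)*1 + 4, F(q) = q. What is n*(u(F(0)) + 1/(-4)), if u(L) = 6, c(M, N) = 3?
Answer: 161/4 ≈ 40.250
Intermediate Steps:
n = 7 (n = 3*1 + 4 = 3 + 4 = 7)
n*(u(F(0)) + 1/(-4)) = 7*(6 + 1/(-4)) = 7*(6 - 1/4) = 7*(23/4) = 161/4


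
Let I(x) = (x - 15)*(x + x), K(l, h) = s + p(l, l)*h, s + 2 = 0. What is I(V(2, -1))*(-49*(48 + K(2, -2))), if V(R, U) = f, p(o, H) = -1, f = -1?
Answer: -75264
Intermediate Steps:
s = -2 (s = -2 + 0 = -2)
V(R, U) = -1
K(l, h) = -2 - h
I(x) = 2*x*(-15 + x) (I(x) = (-15 + x)*(2*x) = 2*x*(-15 + x))
I(V(2, -1))*(-49*(48 + K(2, -2))) = (2*(-1)*(-15 - 1))*(-49*(48 + (-2 - 1*(-2)))) = (2*(-1)*(-16))*(-49*(48 + (-2 + 2))) = 32*(-49*(48 + 0)) = 32*(-49*48) = 32*(-2352) = -75264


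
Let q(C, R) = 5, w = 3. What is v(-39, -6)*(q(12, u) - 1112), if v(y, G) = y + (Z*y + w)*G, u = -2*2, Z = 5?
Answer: -1232091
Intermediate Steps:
u = -4
v(y, G) = y + G*(3 + 5*y) (v(y, G) = y + (5*y + 3)*G = y + (3 + 5*y)*G = y + G*(3 + 5*y))
v(-39, -6)*(q(12, u) - 1112) = (-39 + 3*(-6) + 5*(-6)*(-39))*(5 - 1112) = (-39 - 18 + 1170)*(-1107) = 1113*(-1107) = -1232091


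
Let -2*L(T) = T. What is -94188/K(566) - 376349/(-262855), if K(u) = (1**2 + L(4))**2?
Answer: -24757410391/262855 ≈ -94187.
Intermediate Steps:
L(T) = -T/2
K(u) = 1 (K(u) = (1**2 - 1/2*4)**2 = (1 - 2)**2 = (-1)**2 = 1)
-94188/K(566) - 376349/(-262855) = -94188/1 - 376349/(-262855) = -94188*1 - 376349*(-1/262855) = -94188 + 376349/262855 = -24757410391/262855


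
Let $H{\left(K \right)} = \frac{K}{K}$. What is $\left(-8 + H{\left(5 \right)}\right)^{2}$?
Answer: $49$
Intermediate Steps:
$H{\left(K \right)} = 1$
$\left(-8 + H{\left(5 \right)}\right)^{2} = \left(-8 + 1\right)^{2} = \left(-7\right)^{2} = 49$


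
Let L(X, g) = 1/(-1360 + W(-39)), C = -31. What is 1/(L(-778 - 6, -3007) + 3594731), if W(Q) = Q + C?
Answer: 1430/5140465329 ≈ 2.7818e-7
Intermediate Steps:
W(Q) = -31 + Q (W(Q) = Q - 31 = -31 + Q)
L(X, g) = -1/1430 (L(X, g) = 1/(-1360 + (-31 - 39)) = 1/(-1360 - 70) = 1/(-1430) = -1/1430)
1/(L(-778 - 6, -3007) + 3594731) = 1/(-1/1430 + 3594731) = 1/(5140465329/1430) = 1430/5140465329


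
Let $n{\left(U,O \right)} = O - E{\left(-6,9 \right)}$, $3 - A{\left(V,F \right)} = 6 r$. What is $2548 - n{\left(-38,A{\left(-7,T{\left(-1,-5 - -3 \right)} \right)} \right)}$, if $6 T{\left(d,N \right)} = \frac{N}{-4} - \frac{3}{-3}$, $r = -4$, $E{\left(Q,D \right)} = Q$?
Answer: $2515$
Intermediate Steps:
$T{\left(d,N \right)} = \frac{1}{6} - \frac{N}{24}$ ($T{\left(d,N \right)} = \frac{\frac{N}{-4} - \frac{3}{-3}}{6} = \frac{N \left(- \frac{1}{4}\right) - -1}{6} = \frac{- \frac{N}{4} + 1}{6} = \frac{1 - \frac{N}{4}}{6} = \frac{1}{6} - \frac{N}{24}$)
$A{\left(V,F \right)} = 27$ ($A{\left(V,F \right)} = 3 - 6 \left(-4\right) = 3 - -24 = 3 + 24 = 27$)
$n{\left(U,O \right)} = 6 + O$ ($n{\left(U,O \right)} = O - -6 = O + 6 = 6 + O$)
$2548 - n{\left(-38,A{\left(-7,T{\left(-1,-5 - -3 \right)} \right)} \right)} = 2548 - \left(6 + 27\right) = 2548 - 33 = 2515$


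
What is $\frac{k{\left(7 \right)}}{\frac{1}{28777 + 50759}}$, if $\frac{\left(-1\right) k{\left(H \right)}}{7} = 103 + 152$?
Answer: $-141971760$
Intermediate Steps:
$k{\left(H \right)} = -1785$ ($k{\left(H \right)} = - 7 \left(103 + 152\right) = \left(-7\right) 255 = -1785$)
$\frac{k{\left(7 \right)}}{\frac{1}{28777 + 50759}} = - \frac{1785}{\frac{1}{28777 + 50759}} = - \frac{1785}{\frac{1}{79536}} = - 1785 \frac{1}{\frac{1}{79536}} = \left(-1785\right) 79536 = -141971760$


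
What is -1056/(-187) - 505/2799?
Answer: 260119/47583 ≈ 5.4666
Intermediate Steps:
-1056/(-187) - 505/2799 = -1056*(-1/187) - 505*1/2799 = 96/17 - 505/2799 = 260119/47583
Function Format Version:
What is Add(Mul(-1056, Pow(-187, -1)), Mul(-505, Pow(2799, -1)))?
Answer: Rational(260119, 47583) ≈ 5.4666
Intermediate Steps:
Add(Mul(-1056, Pow(-187, -1)), Mul(-505, Pow(2799, -1))) = Add(Mul(-1056, Rational(-1, 187)), Mul(-505, Rational(1, 2799))) = Add(Rational(96, 17), Rational(-505, 2799)) = Rational(260119, 47583)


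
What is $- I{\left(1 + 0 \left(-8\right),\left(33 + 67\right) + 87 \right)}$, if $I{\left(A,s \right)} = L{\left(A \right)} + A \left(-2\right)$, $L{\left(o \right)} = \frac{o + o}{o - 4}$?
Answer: $\frac{8}{3} \approx 2.6667$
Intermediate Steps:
$L{\left(o \right)} = \frac{2 o}{-4 + o}$
$I{\left(A,s \right)} = - 2 A + \frac{2 A}{-4 + A}$ ($I{\left(A,s \right)} = \frac{2 A}{-4 + A} + A \left(-2\right) = \frac{2 A}{-4 + A} - 2 A = - 2 A + \frac{2 A}{-4 + A}$)
$- I{\left(1 + 0 \left(-8\right),\left(33 + 67\right) + 87 \right)} = - \frac{2 \left(1 + 0 \left(-8\right)\right) \left(5 - \left(1 + 0 \left(-8\right)\right)\right)}{-4 + \left(1 + 0 \left(-8\right)\right)} = - \frac{2 \left(1 + 0\right) \left(5 - \left(1 + 0\right)\right)}{-4 + \left(1 + 0\right)} = - \frac{2 \cdot 1 \left(5 - 1\right)}{-4 + 1} = - \frac{2 \cdot 1 \left(5 - 1\right)}{-3} = - \frac{2 \cdot 1 \left(-1\right) 4}{3} = \left(-1\right) \left(- \frac{8}{3}\right) = \frac{8}{3}$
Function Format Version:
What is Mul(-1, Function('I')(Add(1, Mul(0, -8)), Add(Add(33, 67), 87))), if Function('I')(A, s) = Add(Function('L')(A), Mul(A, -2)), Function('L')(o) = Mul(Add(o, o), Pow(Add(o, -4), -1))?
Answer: Rational(8, 3) ≈ 2.6667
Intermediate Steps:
Function('L')(o) = Mul(2, o, Pow(Add(-4, o), -1)) (Function('L')(o) = Mul(Mul(2, o), Pow(Add(-4, o), -1)) = Mul(2, o, Pow(Add(-4, o), -1)))
Function('I')(A, s) = Add(Mul(-2, A), Mul(2, A, Pow(Add(-4, A), -1))) (Function('I')(A, s) = Add(Mul(2, A, Pow(Add(-4, A), -1)), Mul(A, -2)) = Add(Mul(2, A, Pow(Add(-4, A), -1)), Mul(-2, A)) = Add(Mul(-2, A), Mul(2, A, Pow(Add(-4, A), -1))))
Mul(-1, Function('I')(Add(1, Mul(0, -8)), Add(Add(33, 67), 87))) = Mul(-1, Mul(2, Add(1, Mul(0, -8)), Pow(Add(-4, Add(1, Mul(0, -8))), -1), Add(5, Mul(-1, Add(1, Mul(0, -8)))))) = Mul(-1, Mul(2, Add(1, 0), Pow(Add(-4, Add(1, 0)), -1), Add(5, Mul(-1, Add(1, 0))))) = Mul(-1, Mul(2, 1, Pow(Add(-4, 1), -1), Add(5, Mul(-1, 1)))) = Mul(-1, Mul(2, 1, Pow(-3, -1), Add(5, -1))) = Mul(-1, Mul(2, 1, Rational(-1, 3), 4)) = Mul(-1, Rational(-8, 3)) = Rational(8, 3)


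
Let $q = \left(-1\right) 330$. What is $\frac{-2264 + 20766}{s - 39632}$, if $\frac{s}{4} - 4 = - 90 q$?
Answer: $\frac{9251}{39592} \approx 0.23366$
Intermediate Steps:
$q = -330$
$s = 118816$ ($s = 16 + 4 \left(\left(-90\right) \left(-330\right)\right) = 16 + 4 \cdot 29700 = 16 + 118800 = 118816$)
$\frac{-2264 + 20766}{s - 39632} = \frac{-2264 + 20766}{118816 - 39632} = \frac{18502}{79184} = 18502 \cdot \frac{1}{79184} = \frac{9251}{39592}$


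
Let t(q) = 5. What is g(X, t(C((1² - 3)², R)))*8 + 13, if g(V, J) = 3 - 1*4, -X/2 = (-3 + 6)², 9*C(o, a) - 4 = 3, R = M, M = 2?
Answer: 5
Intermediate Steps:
R = 2
C(o, a) = 7/9 (C(o, a) = 4/9 + (⅑)*3 = 4/9 + ⅓ = 7/9)
X = -18 (X = -2*(-3 + 6)² = -2*3² = -2*9 = -18)
g(V, J) = -1 (g(V, J) = 3 - 4 = -1)
g(X, t(C((1² - 3)², R)))*8 + 13 = -1*8 + 13 = -8 + 13 = 5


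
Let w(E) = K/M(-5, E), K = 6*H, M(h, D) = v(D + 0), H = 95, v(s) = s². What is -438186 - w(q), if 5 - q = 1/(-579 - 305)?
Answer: -8564896402746/19545241 ≈ -4.3821e+5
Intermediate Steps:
M(h, D) = D² (M(h, D) = (D + 0)² = D²)
K = 570 (K = 6*95 = 570)
q = 4421/884 (q = 5 - 1/(-579 - 305) = 5 - 1/(-884) = 5 - 1*(-1/884) = 5 + 1/884 = 4421/884 ≈ 5.0011)
w(E) = 570/E² (w(E) = 570/(E²) = 570/E²)
-438186 - w(q) = -438186 - 570/(4421/884)² = -438186 - 570*781456/19545241 = -438186 - 1*445429920/19545241 = -438186 - 445429920/19545241 = -8564896402746/19545241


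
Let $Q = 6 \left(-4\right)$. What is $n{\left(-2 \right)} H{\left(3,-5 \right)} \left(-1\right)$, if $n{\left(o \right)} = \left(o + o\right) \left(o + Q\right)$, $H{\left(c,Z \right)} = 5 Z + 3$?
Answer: $2288$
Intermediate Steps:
$Q = -24$
$H{\left(c,Z \right)} = 3 + 5 Z$
$n{\left(o \right)} = 2 o \left(-24 + o\right)$ ($n{\left(o \right)} = \left(o + o\right) \left(o - 24\right) = 2 o \left(-24 + o\right)$)
$n{\left(-2 \right)} H{\left(3,-5 \right)} \left(-1\right) = 2 \left(-2\right) \left(-24 - 2\right) \left(3 + 5 \left(-5\right)\right) \left(-1\right) = 2 \left(-2\right) \left(-26\right) \left(3 - 25\right) \left(-1\right) = 104 \left(-22\right) \left(-1\right) = \left(-2288\right) \left(-1\right) = 2288$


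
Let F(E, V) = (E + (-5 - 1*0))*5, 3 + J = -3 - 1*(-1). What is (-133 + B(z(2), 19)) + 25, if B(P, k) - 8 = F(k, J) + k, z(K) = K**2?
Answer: -11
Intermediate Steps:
J = -5 (J = -3 + (-3 - 1*(-1)) = -3 + (-3 + 1) = -3 - 2 = -5)
F(E, V) = -25 + 5*E (F(E, V) = (E + (-5 + 0))*5 = (E - 5)*5 = (-5 + E)*5 = -25 + 5*E)
B(P, k) = -17 + 6*k (B(P, k) = 8 + ((-25 + 5*k) + k) = 8 + (-25 + 6*k) = -17 + 6*k)
(-133 + B(z(2), 19)) + 25 = (-133 + (-17 + 6*19)) + 25 = (-133 + (-17 + 114)) + 25 = (-133 + 97) + 25 = -36 + 25 = -11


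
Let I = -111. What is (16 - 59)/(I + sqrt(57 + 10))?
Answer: 4773/12254 + 43*sqrt(67)/12254 ≈ 0.41823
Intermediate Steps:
(16 - 59)/(I + sqrt(57 + 10)) = (16 - 59)/(-111 + sqrt(57 + 10)) = -43/(-111 + sqrt(67))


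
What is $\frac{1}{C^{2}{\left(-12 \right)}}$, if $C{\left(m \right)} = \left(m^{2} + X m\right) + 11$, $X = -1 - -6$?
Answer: $\frac{1}{9025} \approx 0.0001108$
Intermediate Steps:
$X = 5$ ($X = -1 + 6 = 5$)
$C{\left(m \right)} = 11 + m^{2} + 5 m$ ($C{\left(m \right)} = \left(m^{2} + 5 m\right) + 11 = 11 + m^{2} + 5 m$)
$\frac{1}{C^{2}{\left(-12 \right)}} = \frac{1}{\left(11 + \left(-12\right)^{2} + 5 \left(-12\right)\right)^{2}} = \frac{1}{\left(11 + 144 - 60\right)^{2}} = \frac{1}{95^{2}} = \frac{1}{9025}$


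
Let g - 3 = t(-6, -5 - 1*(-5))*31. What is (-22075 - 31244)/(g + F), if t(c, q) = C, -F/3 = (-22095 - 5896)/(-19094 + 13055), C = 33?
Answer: -107331147/2037347 ≈ -52.682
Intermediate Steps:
F = -27991/2013 (F = -3*(-22095 - 5896)/(-19094 + 13055) = -(-83973)/(-6039) = -(-83973)*(-1)/6039 = -3*27991/6039 = -27991/2013 ≈ -13.905)
t(c, q) = 33
g = 1026 (g = 3 + 33*31 = 3 + 1023 = 1026)
(-22075 - 31244)/(g + F) = (-22075 - 31244)/(1026 - 27991/2013) = -53319/2037347/2013 = -53319*2013/2037347 = -107331147/2037347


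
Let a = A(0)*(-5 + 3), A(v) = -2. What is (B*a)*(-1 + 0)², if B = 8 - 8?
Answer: 0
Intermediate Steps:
B = 0
a = 4 (a = -2*(-5 + 3) = -2*(-2) = 4)
(B*a)*(-1 + 0)² = (0*4)*(-1 + 0)² = 0*(-1)² = 0*1 = 0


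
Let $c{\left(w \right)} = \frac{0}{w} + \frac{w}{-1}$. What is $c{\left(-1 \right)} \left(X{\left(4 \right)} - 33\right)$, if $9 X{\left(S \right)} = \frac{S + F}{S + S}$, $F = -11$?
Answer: $- \frac{2383}{72} \approx -33.097$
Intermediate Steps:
$c{\left(w \right)} = - w$ ($c{\left(w \right)} = 0 + w \left(-1\right) = 0 - w = - w$)
$X{\left(S \right)} = \frac{-11 + S}{18 S}$ ($X{\left(S \right)} = \frac{\left(S - 11\right) \frac{1}{S + S}}{9} = \frac{\left(-11 + S\right) \frac{1}{2 S}}{9} = \frac{\frac{1}{2} \frac{1}{S} \left(-11 + S\right)}{9} = \frac{-11 + S}{18 S}$)
$c{\left(-1 \right)} \left(X{\left(4 \right)} - 33\right) = \left(-1\right) \left(-1\right) \left(\frac{-11 + 4}{18 \cdot 4} - 33\right) = 1 \left(\frac{1}{18} \cdot \frac{1}{4} \left(-7\right) - 33\right) = 1 \left(- \frac{7}{72} - 33\right) = 1 \left(- \frac{2383}{72}\right) = - \frac{2383}{72}$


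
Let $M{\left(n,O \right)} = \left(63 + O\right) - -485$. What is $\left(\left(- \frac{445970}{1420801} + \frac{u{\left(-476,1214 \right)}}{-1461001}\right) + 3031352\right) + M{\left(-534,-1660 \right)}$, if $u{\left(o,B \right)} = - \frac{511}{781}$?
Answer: $\frac{4912604287087500166181}{1621193303486581} \approx 3.0302 \cdot 10^{6}$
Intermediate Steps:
$u{\left(o,B \right)} = - \frac{511}{781}$ ($u{\left(o,B \right)} = \left(-511\right) \frac{1}{781} = - \frac{511}{781}$)
$M{\left(n,O \right)} = 548 + O$ ($M{\left(n,O \right)} = \left(63 + O\right) + 485 = 548 + O$)
$\left(\left(- \frac{445970}{1420801} + \frac{u{\left(-476,1214 \right)}}{-1461001}\right) + 3031352\right) + M{\left(-534,-1660 \right)} = \left(\left(- \frac{445970}{1420801} - \frac{511}{781 \left(-1461001\right)}\right) + 3031352\right) + \left(548 - 1660\right) = \left(\left(\left(-445970\right) \frac{1}{1420801} - - \frac{511}{1141041781}\right) + 3031352\right) - 1112 = \left(\left(- \frac{445970}{1420801} + \frac{511}{1141041781}\right) + 3031352\right) - 1112 = \left(- \frac{508869677043259}{1621193303486581} + 3031352\right) - 1112 = \frac{4914407054040977244253}{1621193303486581} - 1112 = \frac{4912604287087500166181}{1621193303486581}$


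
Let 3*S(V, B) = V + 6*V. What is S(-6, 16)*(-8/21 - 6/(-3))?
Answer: -68/3 ≈ -22.667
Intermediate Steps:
S(V, B) = 7*V/3 (S(V, B) = (V + 6*V)/3 = (7*V)/3 = 7*V/3)
S(-6, 16)*(-8/21 - 6/(-3)) = ((7/3)*(-6))*(-8/21 - 6/(-3)) = -14*(-8*1/21 - 6*(-⅓)) = -14*(-8/21 + 2) = -14*34/21 = -68/3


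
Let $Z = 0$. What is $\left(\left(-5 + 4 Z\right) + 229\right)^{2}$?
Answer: $50176$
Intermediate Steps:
$\left(\left(-5 + 4 Z\right) + 229\right)^{2} = \left(\left(-5 + 4 \cdot 0\right) + 229\right)^{2} = \left(\left(-5 + 0\right) + 229\right)^{2} = \left(-5 + 229\right)^{2} = 224^{2} = 50176$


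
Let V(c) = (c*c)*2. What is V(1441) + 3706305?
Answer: 7859267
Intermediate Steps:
V(c) = 2*c² (V(c) = c²*2 = 2*c²)
V(1441) + 3706305 = 2*1441² + 3706305 = 2*2076481 + 3706305 = 4152962 + 3706305 = 7859267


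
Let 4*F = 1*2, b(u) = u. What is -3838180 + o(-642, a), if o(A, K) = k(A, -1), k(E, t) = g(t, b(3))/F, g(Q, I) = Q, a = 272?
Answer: -3838182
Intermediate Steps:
F = ½ (F = (1*2)/4 = (¼)*2 = ½ ≈ 0.50000)
k(E, t) = 2*t (k(E, t) = t/(½) = t*2 = 2*t)
o(A, K) = -2 (o(A, K) = 2*(-1) = -2)
-3838180 + o(-642, a) = -3838180 - 2 = -3838182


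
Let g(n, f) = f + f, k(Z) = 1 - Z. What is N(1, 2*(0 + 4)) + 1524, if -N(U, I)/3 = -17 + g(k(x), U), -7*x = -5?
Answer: 1569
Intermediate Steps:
x = 5/7 (x = -⅐*(-5) = 5/7 ≈ 0.71429)
g(n, f) = 2*f
N(U, I) = 51 - 6*U (N(U, I) = -3*(-17 + 2*U) = 51 - 6*U)
N(1, 2*(0 + 4)) + 1524 = (51 - 6*1) + 1524 = (51 - 6) + 1524 = 45 + 1524 = 1569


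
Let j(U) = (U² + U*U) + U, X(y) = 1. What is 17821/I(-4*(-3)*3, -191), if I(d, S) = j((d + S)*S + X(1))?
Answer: 17821/1753060078 ≈ 1.0166e-5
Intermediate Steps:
j(U) = U + 2*U² (j(U) = (U² + U²) + U = 2*U² + U = U + 2*U²)
I(d, S) = (1 + S*(S + d))*(3 + 2*S*(S + d)) (I(d, S) = ((d + S)*S + 1)*(1 + 2*((d + S)*S + 1)) = ((S + d)*S + 1)*(1 + 2*((S + d)*S + 1)) = (S*(S + d) + 1)*(1 + 2*(S*(S + d) + 1)) = (1 + S*(S + d))*(1 + 2*(1 + S*(S + d))) = (1 + S*(S + d))*(1 + (2 + 2*S*(S + d))) = (1 + S*(S + d))*(3 + 2*S*(S + d)))
17821/I(-4*(-3)*3, -191) = 17821/(((1 + (-191)² - 191*(-4*(-3))*3)*(3 + 2*(-191)² + 2*(-191)*(-4*(-3)*3)))) = 17821/(((1 + 36481 - 2292*3)*(3 + 2*36481 + 2*(-191)*(12*3)))) = 17821/(((1 + 36481 - 191*36)*(3 + 72962 + 2*(-191)*36))) = 17821/(((1 + 36481 - 6876)*(3 + 72962 - 13752))) = 17821/((29606*59213)) = 17821/1753060078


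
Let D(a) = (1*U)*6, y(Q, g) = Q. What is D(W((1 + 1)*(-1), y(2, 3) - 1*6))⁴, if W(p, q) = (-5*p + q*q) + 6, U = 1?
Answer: 1296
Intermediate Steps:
W(p, q) = 6 + q² - 5*p (W(p, q) = (-5*p + q²) + 6 = (q² - 5*p) + 6 = 6 + q² - 5*p)
D(a) = 6 (D(a) = (1*1)*6 = 1*6 = 6)
D(W((1 + 1)*(-1), y(2, 3) - 1*6))⁴ = 6⁴ = 1296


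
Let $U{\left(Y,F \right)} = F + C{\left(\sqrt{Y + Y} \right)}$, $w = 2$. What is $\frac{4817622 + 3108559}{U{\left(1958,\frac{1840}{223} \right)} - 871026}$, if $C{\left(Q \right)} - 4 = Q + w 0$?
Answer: $- \frac{171659849066599979}{18863824570208796} - \frac{394161054949 \sqrt{979}}{18863824570208796} \approx -9.1006$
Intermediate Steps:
$C{\left(Q \right)} = 4 + Q$ ($C{\left(Q \right)} = 4 + \left(Q + 2 \cdot 0\right) = 4 + \left(Q + 0\right) = 4 + Q$)
$U{\left(Y,F \right)} = 4 + F + \sqrt{2} \sqrt{Y}$ ($U{\left(Y,F \right)} = F + \left(4 + \sqrt{Y + Y}\right) = F + \left(4 + \sqrt{2 Y}\right) = F + \left(4 + \sqrt{2} \sqrt{Y}\right) = 4 + F + \sqrt{2} \sqrt{Y}$)
$\frac{4817622 + 3108559}{U{\left(1958,\frac{1840}{223} \right)} - 871026} = \frac{4817622 + 3108559}{\left(4 + \frac{1840}{223} + \sqrt{2} \sqrt{1958}\right) - 871026} = \frac{7926181}{\left(4 + 1840 \cdot \frac{1}{223} + 2 \sqrt{979}\right) - 871026} = \frac{7926181}{\left(4 + \frac{1840}{223} + 2 \sqrt{979}\right) - 871026} = \frac{7926181}{\left(\frac{2732}{223} + 2 \sqrt{979}\right) - 871026} = \frac{7926181}{- \frac{194236066}{223} + 2 \sqrt{979}}$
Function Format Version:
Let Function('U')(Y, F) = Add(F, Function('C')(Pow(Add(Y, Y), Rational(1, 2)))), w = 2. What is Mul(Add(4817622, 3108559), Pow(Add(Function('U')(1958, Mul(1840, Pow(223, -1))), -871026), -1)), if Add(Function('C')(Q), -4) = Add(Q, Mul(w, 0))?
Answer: Add(Rational(-171659849066599979, 18863824570208796), Mul(Rational(-394161054949, 18863824570208796), Pow(979, Rational(1, 2)))) ≈ -9.1006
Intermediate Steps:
Function('C')(Q) = Add(4, Q) (Function('C')(Q) = Add(4, Add(Q, Mul(2, 0))) = Add(4, Add(Q, 0)) = Add(4, Q))
Function('U')(Y, F) = Add(4, F, Mul(Pow(2, Rational(1, 2)), Pow(Y, Rational(1, 2)))) (Function('U')(Y, F) = Add(F, Add(4, Pow(Add(Y, Y), Rational(1, 2)))) = Add(F, Add(4, Pow(Mul(2, Y), Rational(1, 2)))) = Add(F, Add(4, Mul(Pow(2, Rational(1, 2)), Pow(Y, Rational(1, 2))))) = Add(4, F, Mul(Pow(2, Rational(1, 2)), Pow(Y, Rational(1, 2)))))
Mul(Add(4817622, 3108559), Pow(Add(Function('U')(1958, Mul(1840, Pow(223, -1))), -871026), -1)) = Mul(Add(4817622, 3108559), Pow(Add(Add(4, Mul(1840, Pow(223, -1)), Mul(Pow(2, Rational(1, 2)), Pow(1958, Rational(1, 2)))), -871026), -1)) = Mul(7926181, Pow(Add(Add(4, Mul(1840, Rational(1, 223)), Mul(2, Pow(979, Rational(1, 2)))), -871026), -1)) = Mul(7926181, Pow(Add(Add(4, Rational(1840, 223), Mul(2, Pow(979, Rational(1, 2)))), -871026), -1)) = Mul(7926181, Pow(Add(Add(Rational(2732, 223), Mul(2, Pow(979, Rational(1, 2)))), -871026), -1)) = Mul(7926181, Pow(Add(Rational(-194236066, 223), Mul(2, Pow(979, Rational(1, 2)))), -1))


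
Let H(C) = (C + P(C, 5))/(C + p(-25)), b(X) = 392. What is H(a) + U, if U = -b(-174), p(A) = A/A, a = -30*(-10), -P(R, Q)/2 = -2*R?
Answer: -116492/301 ≈ -387.02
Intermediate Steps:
P(R, Q) = 4*R (P(R, Q) = -(-4)*R = 4*R)
a = 300
p(A) = 1
U = -392 (U = -1*392 = -392)
H(C) = 5*C/(1 + C) (H(C) = (C + 4*C)/(C + 1) = (5*C)/(1 + C) = 5*C/(1 + C))
H(a) + U = 5*300/(1 + 300) - 392 = 5*300/301 - 392 = 5*300*(1/301) - 392 = 1500/301 - 392 = -116492/301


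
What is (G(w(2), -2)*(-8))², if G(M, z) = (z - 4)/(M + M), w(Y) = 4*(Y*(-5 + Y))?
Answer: 1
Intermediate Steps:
w(Y) = 4*Y*(-5 + Y)
G(M, z) = (-4 + z)/(2*M) (G(M, z) = (-4 + z)/((2*M)) = (-4 + z)*(1/(2*M)) = (-4 + z)/(2*M))
(G(w(2), -2)*(-8))² = (((-4 - 2)/(2*((4*2*(-5 + 2)))))*(-8))² = (((½)*(-6)/(4*2*(-3)))*(-8))² = (((½)*(-6)/(-24))*(-8))² = (((½)*(-1/24)*(-6))*(-8))² = ((⅛)*(-8))² = (-1)² = 1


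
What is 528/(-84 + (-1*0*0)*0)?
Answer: -44/7 ≈ -6.2857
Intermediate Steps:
528/(-84 + (-1*0*0)*0) = 528/(-84 + (0*0)*0) = 528/(-84 + 0*0) = 528/(-84 + 0) = 528/(-84) = -1/84*528 = -44/7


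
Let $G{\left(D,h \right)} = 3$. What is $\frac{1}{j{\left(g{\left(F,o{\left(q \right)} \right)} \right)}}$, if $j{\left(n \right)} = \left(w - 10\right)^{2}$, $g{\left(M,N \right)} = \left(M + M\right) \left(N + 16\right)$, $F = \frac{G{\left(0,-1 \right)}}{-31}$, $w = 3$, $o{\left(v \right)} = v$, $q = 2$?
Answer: $\frac{1}{49} \approx 0.020408$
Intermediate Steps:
$F = - \frac{3}{31}$ ($F = \frac{3}{-31} = 3 \left(- \frac{1}{31}\right) = - \frac{3}{31} \approx -0.096774$)
$g{\left(M,N \right)} = 2 M \left(16 + N\right)$
$j{\left(n \right)} = 49$ ($j{\left(n \right)} = \left(3 - 10\right)^{2} = \left(-7\right)^{2} = 49$)
$\frac{1}{j{\left(g{\left(F,o{\left(q \right)} \right)} \right)}} = \frac{1}{49}$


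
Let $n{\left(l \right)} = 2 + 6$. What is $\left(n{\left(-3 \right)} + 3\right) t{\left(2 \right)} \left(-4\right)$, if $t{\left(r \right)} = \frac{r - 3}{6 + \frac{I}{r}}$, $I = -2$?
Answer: $\frac{44}{5} \approx 8.8$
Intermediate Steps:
$n{\left(l \right)} = 8$
$t{\left(r \right)} = \frac{-3 + r}{6 - \frac{2}{r}}$ ($t{\left(r \right)} = \frac{r - 3}{6 - \frac{2}{r}} = \frac{-3 + r}{6 - \frac{2}{r}}$)
$\left(n{\left(-3 \right)} + 3\right) t{\left(2 \right)} \left(-4\right) = \left(8 + 3\right) \frac{1}{2} \cdot 2 \frac{1}{-1 + 3 \cdot 2} \left(-3 + 2\right) \left(-4\right) = 11 \cdot \frac{1}{2} \cdot 2 \frac{1}{-1 + 6} \left(-1\right) \left(-4\right) = 11 \cdot \frac{1}{2} \cdot 2 \cdot \frac{1}{5} \left(-1\right) \left(-4\right) = 11 \left(- \frac{1}{5}\right) \left(-4\right) = \left(- \frac{11}{5}\right) \left(-4\right) = \frac{44}{5}$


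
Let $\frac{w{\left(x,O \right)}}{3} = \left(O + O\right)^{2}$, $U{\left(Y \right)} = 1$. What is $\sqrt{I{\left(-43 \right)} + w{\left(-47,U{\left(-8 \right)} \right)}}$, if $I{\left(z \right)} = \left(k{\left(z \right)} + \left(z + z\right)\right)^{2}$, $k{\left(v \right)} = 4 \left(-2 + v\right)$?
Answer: $4 \sqrt{4423} \approx 266.02$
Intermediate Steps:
$w{\left(x,O \right)} = 12 O^{2}$ ($w{\left(x,O \right)} = 3 \left(O + O\right)^{2} = 3 \left(2 O\right)^{2} = 3 \cdot 4 O^{2} = 12 O^{2}$)
$k{\left(v \right)} = -8 + 4 v$
$I{\left(z \right)} = \left(-8 + 6 z\right)^{2}$ ($I{\left(z \right)} = \left(\left(-8 + 4 z\right) + \left(z + z\right)\right)^{2} = \left(\left(-8 + 4 z\right) + 2 z\right)^{2} = \left(-8 + 6 z\right)^{2}$)
$\sqrt{I{\left(-43 \right)} + w{\left(-47,U{\left(-8 \right)} \right)}} = \sqrt{4 \left(-4 + 3 \left(-43\right)\right)^{2} + 12 \cdot 1^{2}} = \sqrt{4 \left(-4 - 129\right)^{2} + 12 \cdot 1} = \sqrt{4 \left(-133\right)^{2} + 12} = \sqrt{4 \cdot 17689 + 12} = \sqrt{70756 + 12} = \sqrt{70768} = 4 \sqrt{4423}$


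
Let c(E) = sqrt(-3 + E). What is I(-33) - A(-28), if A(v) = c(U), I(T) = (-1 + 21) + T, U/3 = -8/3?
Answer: -13 - I*sqrt(11) ≈ -13.0 - 3.3166*I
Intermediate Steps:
U = -8 (U = 3*(-8/3) = -8)
I(T) = 20 + T
A(v) = I*sqrt(11) (A(v) = sqrt(-3 - 8) = sqrt(-11) = I*sqrt(11))
I(-33) - A(-28) = (20 - 33) - I*sqrt(11) = -13 - I*sqrt(11)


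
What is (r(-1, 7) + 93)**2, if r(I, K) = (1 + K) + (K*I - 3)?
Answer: 8281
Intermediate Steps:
r(I, K) = -2 + K + I*K (r(I, K) = (1 + K) + (I*K - 3) = (1 + K) + (-3 + I*K) = -2 + K + I*K)
(r(-1, 7) + 93)**2 = ((-2 + 7 - 1*7) + 93)**2 = ((-2 + 7 - 7) + 93)**2 = (-2 + 93)**2 = 91**2 = 8281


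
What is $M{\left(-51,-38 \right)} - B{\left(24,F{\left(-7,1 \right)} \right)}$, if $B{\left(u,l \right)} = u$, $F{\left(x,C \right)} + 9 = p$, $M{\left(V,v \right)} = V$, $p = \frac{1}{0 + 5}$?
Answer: $-75$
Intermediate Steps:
$p = \frac{1}{5} \approx 0.2$
$F{\left(x,C \right)} = - \frac{44}{5}$ ($F{\left(x,C \right)} = -9 + \frac{1}{5} = - \frac{44}{5}$)
$M{\left(-51,-38 \right)} - B{\left(24,F{\left(-7,1 \right)} \right)} = -51 - 24 = -75$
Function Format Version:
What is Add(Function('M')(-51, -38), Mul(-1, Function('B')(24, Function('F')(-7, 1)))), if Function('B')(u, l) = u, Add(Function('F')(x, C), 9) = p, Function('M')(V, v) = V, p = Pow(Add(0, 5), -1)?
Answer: -75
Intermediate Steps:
p = Rational(1, 5) (p = Pow(5, -1) = Rational(1, 5) ≈ 0.20000)
Function('F')(x, C) = Rational(-44, 5) (Function('F')(x, C) = Add(-9, Rational(1, 5)) = Rational(-44, 5))
Add(Function('M')(-51, -38), Mul(-1, Function('B')(24, Function('F')(-7, 1)))) = Add(-51, Mul(-1, 24)) = Add(-51, -24) = -75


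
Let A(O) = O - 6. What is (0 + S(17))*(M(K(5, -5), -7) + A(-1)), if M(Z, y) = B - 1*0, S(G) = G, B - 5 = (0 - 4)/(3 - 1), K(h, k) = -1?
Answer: -68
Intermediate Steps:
A(O) = -6 + O
B = 3 (B = 5 + (0 - 4)/(3 - 1) = 5 - 4/2 = 5 - 4*½ = 5 - 2 = 3)
M(Z, y) = 3 (M(Z, y) = 3 - 1*0 = 3 + 0 = 3)
(0 + S(17))*(M(K(5, -5), -7) + A(-1)) = (0 + 17)*(3 + (-6 - 1)) = 17*(3 - 7) = 17*(-4) = -68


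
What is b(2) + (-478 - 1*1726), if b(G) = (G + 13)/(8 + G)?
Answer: -4405/2 ≈ -2202.5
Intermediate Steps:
b(G) = (13 + G)/(8 + G)
b(2) + (-478 - 1*1726) = (13 + 2)/(8 + 2) + (-478 - 1*1726) = 15/10 + (-478 - 1726) = (⅒)*15 - 2204 = 3/2 - 2204 = -4405/2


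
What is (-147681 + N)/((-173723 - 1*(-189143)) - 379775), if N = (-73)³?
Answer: 536698/364355 ≈ 1.4730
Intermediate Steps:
N = -389017
(-147681 + N)/((-173723 - 1*(-189143)) - 379775) = (-147681 - 389017)/((-173723 - 1*(-189143)) - 379775) = -536698/((-173723 + 189143) - 379775) = -536698/(15420 - 379775) = -536698/(-364355) = -536698*(-1/364355) = 536698/364355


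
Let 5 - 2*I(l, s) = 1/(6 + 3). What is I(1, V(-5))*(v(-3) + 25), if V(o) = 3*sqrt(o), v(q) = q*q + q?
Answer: 682/9 ≈ 75.778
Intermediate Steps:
v(q) = q + q**2 (v(q) = q**2 + q = q + q**2)
I(l, s) = 22/9 (I(l, s) = 5/2 - 1/(2*(6 + 3)) = 5/2 - 1/2/9 = 5/2 - 1/2*1/9 = 5/2 - 1/18 = 22/9)
I(1, V(-5))*(v(-3) + 25) = 22*(-3*(1 - 3) + 25)/9 = 22*(-3*(-2) + 25)/9 = 22*(6 + 25)/9 = (22/9)*31 = 682/9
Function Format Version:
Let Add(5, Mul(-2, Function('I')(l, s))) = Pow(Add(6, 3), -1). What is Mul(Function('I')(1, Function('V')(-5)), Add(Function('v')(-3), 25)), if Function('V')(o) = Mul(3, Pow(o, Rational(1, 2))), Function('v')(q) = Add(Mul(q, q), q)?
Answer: Rational(682, 9) ≈ 75.778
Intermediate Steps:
Function('v')(q) = Add(q, Pow(q, 2)) (Function('v')(q) = Add(Pow(q, 2), q) = Add(q, Pow(q, 2)))
Function('I')(l, s) = Rational(22, 9) (Function('I')(l, s) = Add(Rational(5, 2), Mul(Rational(-1, 2), Pow(Add(6, 3), -1))) = Add(Rational(5, 2), Mul(Rational(-1, 2), Pow(9, -1))) = Add(Rational(5, 2), Mul(Rational(-1, 2), Rational(1, 9))) = Add(Rational(5, 2), Rational(-1, 18)) = Rational(22, 9))
Mul(Function('I')(1, Function('V')(-5)), Add(Function('v')(-3), 25)) = Mul(Rational(22, 9), Add(Mul(-3, Add(1, -3)), 25)) = Mul(Rational(22, 9), Add(Mul(-3, -2), 25)) = Mul(Rational(22, 9), Add(6, 25)) = Mul(Rational(22, 9), 31) = Rational(682, 9)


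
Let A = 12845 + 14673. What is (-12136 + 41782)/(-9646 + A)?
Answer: 14823/8936 ≈ 1.6588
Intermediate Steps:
A = 27518
(-12136 + 41782)/(-9646 + A) = (-12136 + 41782)/(-9646 + 27518) = 29646/17872 = 29646*(1/17872) = 14823/8936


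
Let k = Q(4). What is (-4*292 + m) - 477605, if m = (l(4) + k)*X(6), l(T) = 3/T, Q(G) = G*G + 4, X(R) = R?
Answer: -957297/2 ≈ -4.7865e+5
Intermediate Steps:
Q(G) = 4 + G² (Q(G) = G² + 4 = 4 + G²)
k = 20 (k = 4 + 4² = 4 + 16 = 20)
m = 249/2 (m = (3/4 + 20)*6 = (3*(¼) + 20)*6 = (¾ + 20)*6 = (83/4)*6 = 249/2 ≈ 124.50)
(-4*292 + m) - 477605 = (-4*292 + 249/2) - 477605 = (-1168 + 249/2) - 477605 = -2087/2 - 477605 = -957297/2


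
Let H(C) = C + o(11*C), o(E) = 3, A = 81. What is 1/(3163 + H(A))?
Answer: 1/3247 ≈ 0.00030798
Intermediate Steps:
H(C) = 3 + C (H(C) = C + 3 = 3 + C)
1/(3163 + H(A)) = 1/(3163 + (3 + 81)) = 1/(3163 + 84) = 1/3247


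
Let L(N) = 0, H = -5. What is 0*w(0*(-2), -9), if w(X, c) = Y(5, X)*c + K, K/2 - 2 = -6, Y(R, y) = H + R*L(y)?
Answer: 0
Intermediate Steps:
Y(R, y) = -5 (Y(R, y) = -5 + R*0 = -5 + 0 = -5)
K = -8 (K = 4 + 2*(-6) = 4 - 12 = -8)
w(X, c) = -8 - 5*c (w(X, c) = -5*c - 8 = -8 - 5*c)
0*w(0*(-2), -9) = 0*(-8 - 5*(-9)) = 0*(-8 + 45) = 0*37 = 0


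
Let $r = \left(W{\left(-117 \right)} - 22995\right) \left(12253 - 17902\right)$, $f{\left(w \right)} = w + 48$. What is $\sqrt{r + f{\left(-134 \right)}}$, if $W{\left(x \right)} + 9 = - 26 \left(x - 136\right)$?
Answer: $2 \sqrt{23197597} \approx 9632.8$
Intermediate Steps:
$W{\left(x \right)} = 3527 - 26 x$ ($W{\left(x \right)} = -9 - 26 \left(x - 136\right) = -9 - 26 \left(-136 + x\right) = -9 - \left(-3536 + 26 x\right) = 3527 - 26 x$)
$f{\left(w \right)} = 48 + w$
$r = 92790474$ ($r = \left(\left(3527 - -3042\right) - 22995\right) \left(12253 - 17902\right) = \left(\left(3527 + 3042\right) - 22995\right) \left(-5649\right) = \left(6569 - 22995\right) \left(-5649\right) = \left(-16426\right) \left(-5649\right) = 92790474$)
$\sqrt{r + f{\left(-134 \right)}} = \sqrt{92790474 + \left(48 - 134\right)} = \sqrt{92790474 - 86} = \sqrt{92790388} = 2 \sqrt{23197597}$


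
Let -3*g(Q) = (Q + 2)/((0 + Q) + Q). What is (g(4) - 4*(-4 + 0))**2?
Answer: 3969/16 ≈ 248.06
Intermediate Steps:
g(Q) = -(2 + Q)/(6*Q) (g(Q) = -(Q + 2)/(3*((0 + Q) + Q)) = -(2 + Q)/(3*(Q + Q)) = -(2 + Q)/(3*(2*Q)) = -(2 + Q)*1/(2*Q)/3 = -(2 + Q)/(6*Q))
(g(4) - 4*(-4 + 0))**2 = ((1/6)*(-2 - 1*4)/4 - 4*(-4 + 0))**2 = ((1/6)*(1/4)*(-2 - 4) - 4*(-4))**2 = ((1/6)*(1/4)*(-6) + 16)**2 = (-1/4 + 16)**2 = (63/4)**2 = 3969/16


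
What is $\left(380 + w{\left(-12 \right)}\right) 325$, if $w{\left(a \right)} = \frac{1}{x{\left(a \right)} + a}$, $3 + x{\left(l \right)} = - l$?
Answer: $\frac{370175}{3} \approx 1.2339 \cdot 10^{5}$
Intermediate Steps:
$x{\left(l \right)} = -3 - l$
$w{\left(a \right)} = - \frac{1}{3}$ ($w{\left(a \right)} = \frac{1}{\left(-3 - a\right) + a} = \frac{1}{-3} = - \frac{1}{3}$)
$\left(380 + w{\left(-12 \right)}\right) 325 = \left(380 - \frac{1}{3}\right) 325 = \frac{1139}{3} \cdot 325 = \frac{370175}{3}$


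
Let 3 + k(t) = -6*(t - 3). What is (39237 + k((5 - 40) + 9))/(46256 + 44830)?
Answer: 6568/15181 ≈ 0.43265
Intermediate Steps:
k(t) = 15 - 6*t (k(t) = -3 - 6*(t - 3) = -3 - 6*(-3 + t) = -3 + (18 - 6*t) = 15 - 6*t)
(39237 + k((5 - 40) + 9))/(46256 + 44830) = (39237 + (15 - 6*((5 - 40) + 9)))/(46256 + 44830) = (39237 + (15 - 6*(-35 + 9)))/91086 = (39237 + (15 - 6*(-26)))*(1/91086) = (39237 + (15 + 156))*(1/91086) = (39237 + 171)*(1/91086) = 39408*(1/91086) = 6568/15181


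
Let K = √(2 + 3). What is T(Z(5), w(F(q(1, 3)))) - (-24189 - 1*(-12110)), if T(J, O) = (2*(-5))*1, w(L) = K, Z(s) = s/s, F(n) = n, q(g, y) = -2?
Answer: 12069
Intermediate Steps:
K = √5 ≈ 2.2361
Z(s) = 1
w(L) = √5
T(J, O) = -10 (T(J, O) = -10*1 = -10)
T(Z(5), w(F(q(1, 3)))) - (-24189 - 1*(-12110)) = -10 - (-24189 - 1*(-12110)) = -10 - (-24189 + 12110) = -10 - 1*(-12079) = -10 + 12079 = 12069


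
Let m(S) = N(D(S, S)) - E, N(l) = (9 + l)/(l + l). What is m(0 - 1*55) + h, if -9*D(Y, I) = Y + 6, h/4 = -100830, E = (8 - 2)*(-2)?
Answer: -19762027/49 ≈ -4.0331e+5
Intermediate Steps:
E = -12 (E = 6*(-2) = -12)
h = -403320 (h = 4*(-100830) = -403320)
D(Y, I) = -⅔ - Y/9 (D(Y, I) = -(Y + 6)/9 = -(6 + Y)/9 = -⅔ - Y/9)
N(l) = (9 + l)/(2*l) (N(l) = (9 + l)/((2*l)) = (9 + l)*(1/(2*l)) = (9 + l)/(2*l))
m(S) = 12 + (25/3 - S/9)/(2*(-⅔ - S/9)) (m(S) = (9 + (-⅔ - S/9))/(2*(-⅔ - S/9)) - 1*(-12) = (25/3 - S/9)/(2*(-⅔ - S/9)) + 12 = 12 + (25/3 - S/9)/(2*(-⅔ - S/9)))
m(0 - 1*55) + h = (69 + 25*(0 - 1*55))/(2*(6 + (0 - 1*55))) - 403320 = (69 + 25*(0 - 55))/(2*(6 + (0 - 55))) - 403320 = (69 + 25*(-55))/(2*(6 - 55)) - 403320 = (½)*(69 - 1375)/(-49) - 403320 = (½)*(-1/49)*(-1306) - 403320 = 653/49 - 403320 = -19762027/49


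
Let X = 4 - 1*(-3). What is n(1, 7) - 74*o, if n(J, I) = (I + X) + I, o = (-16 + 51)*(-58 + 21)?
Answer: 95851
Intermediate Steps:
X = 7 (X = 4 + 3 = 7)
o = -1295 (o = 35*(-37) = -1295)
n(J, I) = 7 + 2*I (n(J, I) = (I + 7) + I = (7 + I) + I = 7 + 2*I)
n(1, 7) - 74*o = (7 + 2*7) - 74*(-1295) = (7 + 14) + 95830 = 21 + 95830 = 95851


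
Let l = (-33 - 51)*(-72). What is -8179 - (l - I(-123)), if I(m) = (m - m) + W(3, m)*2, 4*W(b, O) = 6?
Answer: -14224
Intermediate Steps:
l = 6048 (l = -84*(-72) = 6048)
W(b, O) = 3/2 (W(b, O) = (1/4)*6 = 3/2)
I(m) = 3 (I(m) = (m - m) + (3/2)*2 = 0 + 3 = 3)
-8179 - (l - I(-123)) = -8179 - (6048 - 1*3) = -8179 - (6048 - 3) = -8179 - 1*6045 = -8179 - 6045 = -14224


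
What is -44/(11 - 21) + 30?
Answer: 172/5 ≈ 34.400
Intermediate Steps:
-44/(11 - 21) + 30 = -44/(-10) + 30 = -⅒*(-44) + 30 = 22/5 + 30 = 172/5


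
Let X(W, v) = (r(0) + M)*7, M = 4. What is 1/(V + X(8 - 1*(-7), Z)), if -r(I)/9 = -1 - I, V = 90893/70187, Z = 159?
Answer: 70187/6477910 ≈ 0.010835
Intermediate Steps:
V = 90893/70187 (V = 90893*(1/70187) = 90893/70187 ≈ 1.2950)
r(I) = 9 + 9*I (r(I) = -9*(-1 - I) = 9 + 9*I)
X(W, v) = 91 (X(W, v) = ((9 + 9*0) + 4)*7 = ((9 + 0) + 4)*7 = (9 + 4)*7 = 13*7 = 91)
1/(V + X(8 - 1*(-7), Z)) = 1/(90893/70187 + 91) = 1/(6477910/70187) = 70187/6477910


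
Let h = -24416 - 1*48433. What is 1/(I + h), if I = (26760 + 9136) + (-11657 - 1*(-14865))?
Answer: -1/33745 ≈ -2.9634e-5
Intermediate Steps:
h = -72849 (h = -24416 - 48433 = -72849)
I = 39104 (I = 35896 + (-11657 + 14865) = 35896 + 3208 = 39104)
1/(I + h) = 1/(39104 - 72849) = 1/(-33745) = -1/33745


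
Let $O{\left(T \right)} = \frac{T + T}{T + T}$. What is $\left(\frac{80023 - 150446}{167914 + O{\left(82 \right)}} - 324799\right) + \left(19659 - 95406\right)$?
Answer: $- \frac{67257752013}{167915} \approx -4.0055 \cdot 10^{5}$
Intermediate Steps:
$O{\left(T \right)} = 1$ ($O{\left(T \right)} = \frac{2 T}{2 T} = 2 T \frac{1}{2 T} = 1$)
$\left(\frac{80023 - 150446}{167914 + O{\left(82 \right)}} - 324799\right) + \left(19659 - 95406\right) = \left(\frac{80023 - 150446}{167914 + 1} - 324799\right) + \left(19659 - 95406\right) = \left(- \frac{70423}{167915} - 324799\right) - 75747 = - \frac{54538694508}{167915} - 75747 = - \frac{67257752013}{167915}$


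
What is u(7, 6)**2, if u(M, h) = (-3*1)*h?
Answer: 324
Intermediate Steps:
u(M, h) = -3*h
u(7, 6)**2 = (-3*6)**2 = (-18)**2 = 324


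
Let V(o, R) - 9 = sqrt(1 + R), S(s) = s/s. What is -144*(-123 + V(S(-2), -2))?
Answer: 16416 - 144*I ≈ 16416.0 - 144.0*I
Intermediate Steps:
S(s) = 1
V(o, R) = 9 + sqrt(1 + R)
-144*(-123 + V(S(-2), -2)) = -144*(-123 + (9 + sqrt(1 - 2))) = -144*(-123 + (9 + sqrt(-1))) = -144*(-123 + (9 + I)) = -144*(-114 + I) = 16416 - 144*I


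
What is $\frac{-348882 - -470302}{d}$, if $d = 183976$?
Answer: $\frac{2335}{3538} \approx 0.65998$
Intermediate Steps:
$\frac{-348882 - -470302}{d} = \frac{-348882 - -470302}{183976} = \left(-348882 + 470302\right) \frac{1}{183976} = 121420 \cdot \frac{1}{183976} = \frac{2335}{3538}$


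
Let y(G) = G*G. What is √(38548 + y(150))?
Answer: 2*√15262 ≈ 247.08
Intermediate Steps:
y(G) = G²
√(38548 + y(150)) = √(38548 + 150²) = √(38548 + 22500) = √61048 = 2*√15262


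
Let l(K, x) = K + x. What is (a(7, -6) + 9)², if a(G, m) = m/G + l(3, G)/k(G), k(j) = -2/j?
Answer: 35344/49 ≈ 721.31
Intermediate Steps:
a(G, m) = m/G - G*(3 + G)/2 (a(G, m) = m/G + (3 + G)/((-2/G)) = m/G + (3 + G)*(-G/2) = m/G - G*(3 + G)/2)
(a(7, -6) + 9)² = ((-6 - ½*7²*(3 + 7))/7 + 9)² = ((-6 - ½*49*10)/7 + 9)² = ((-6 - 245)/7 + 9)² = ((⅐)*(-251) + 9)² = (-251/7 + 9)² = (-188/7)² = 35344/49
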